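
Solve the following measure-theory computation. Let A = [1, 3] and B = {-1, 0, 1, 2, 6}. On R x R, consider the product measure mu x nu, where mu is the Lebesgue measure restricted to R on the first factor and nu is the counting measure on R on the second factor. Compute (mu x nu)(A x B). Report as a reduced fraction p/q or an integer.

For a measurable rectangle A x B, the product measure satisfies
  (mu x nu)(A x B) = mu(A) * nu(B).
  mu(A) = 2.
  nu(B) = 5.
  (mu x nu)(A x B) = 2 * 5 = 10.

10


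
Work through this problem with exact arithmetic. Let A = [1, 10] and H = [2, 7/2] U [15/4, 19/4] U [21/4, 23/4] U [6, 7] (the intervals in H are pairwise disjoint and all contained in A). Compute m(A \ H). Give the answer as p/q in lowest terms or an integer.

The ambient interval has length m(A) = 10 - 1 = 9.
Since the holes are disjoint and sit inside A, by finite additivity
  m(H) = sum_i (b_i - a_i), and m(A \ H) = m(A) - m(H).
Computing the hole measures:
  m(H_1) = 7/2 - 2 = 3/2.
  m(H_2) = 19/4 - 15/4 = 1.
  m(H_3) = 23/4 - 21/4 = 1/2.
  m(H_4) = 7 - 6 = 1.
Summed: m(H) = 3/2 + 1 + 1/2 + 1 = 4.
So m(A \ H) = 9 - 4 = 5.

5


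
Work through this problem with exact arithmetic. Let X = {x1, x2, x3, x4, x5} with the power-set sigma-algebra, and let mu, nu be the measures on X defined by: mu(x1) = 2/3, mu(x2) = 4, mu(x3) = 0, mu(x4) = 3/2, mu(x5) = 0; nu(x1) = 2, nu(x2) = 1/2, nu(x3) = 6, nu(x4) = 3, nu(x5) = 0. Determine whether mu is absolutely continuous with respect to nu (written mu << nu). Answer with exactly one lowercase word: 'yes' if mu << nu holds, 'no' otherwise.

mu << nu means: every nu-null measurable set is also mu-null; equivalently, for every atom x, if nu({x}) = 0 then mu({x}) = 0.
Checking each atom:
  x1: nu = 2 > 0 -> no constraint.
  x2: nu = 1/2 > 0 -> no constraint.
  x3: nu = 6 > 0 -> no constraint.
  x4: nu = 3 > 0 -> no constraint.
  x5: nu = 0, mu = 0 -> consistent with mu << nu.
No atom violates the condition. Therefore mu << nu.

yes


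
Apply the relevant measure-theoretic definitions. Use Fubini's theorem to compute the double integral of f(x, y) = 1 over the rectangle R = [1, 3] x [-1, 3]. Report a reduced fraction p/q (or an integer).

f(x, y) is a tensor product of a function of x and a function of y, and both factors are bounded continuous (hence Lebesgue integrable) on the rectangle, so Fubini's theorem applies:
  integral_R f d(m x m) = (integral_a1^b1 1 dx) * (integral_a2^b2 1 dy).
Inner integral in x: integral_{1}^{3} 1 dx = (3^1 - 1^1)/1
  = 2.
Inner integral in y: integral_{-1}^{3} 1 dy = (3^1 - (-1)^1)/1
  = 4.
Product: (2) * (4) = 8.

8


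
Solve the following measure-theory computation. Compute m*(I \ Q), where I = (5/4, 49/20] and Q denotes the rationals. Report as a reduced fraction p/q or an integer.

The interval I = (5/4, 49/20] has m(I) = 49/20 - 5/4 = 6/5 (endpoints are measure-zero, so open/closed/half-open agree). Write I = (I cap Q) u (I \ Q). The rationals in I are countable, so m*(I cap Q) = 0 (cover each rational by intervals whose total length is arbitrarily small). By countable subadditivity m*(I) <= m*(I cap Q) + m*(I \ Q), hence m*(I \ Q) >= m(I) = 6/5. The reverse inequality m*(I \ Q) <= m*(I) = 6/5 is trivial since (I \ Q) is a subset of I. Therefore m*(I \ Q) = 6/5.

6/5


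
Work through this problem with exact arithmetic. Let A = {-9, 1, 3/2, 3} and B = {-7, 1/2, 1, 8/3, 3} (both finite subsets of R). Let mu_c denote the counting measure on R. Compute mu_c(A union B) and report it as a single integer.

Counting measure on a finite set equals cardinality. By inclusion-exclusion, |A union B| = |A| + |B| - |A cap B|.
|A| = 4, |B| = 5, |A cap B| = 2.
So mu_c(A union B) = 4 + 5 - 2 = 7.

7


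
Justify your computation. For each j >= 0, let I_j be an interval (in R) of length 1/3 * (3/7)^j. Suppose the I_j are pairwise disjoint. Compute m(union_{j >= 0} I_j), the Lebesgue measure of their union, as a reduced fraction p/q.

By countable additivity of the Lebesgue measure on pairwise disjoint measurable sets,
  m(union_{j >= 0} I_j) = sum_{j >= 0} m(I_j) = sum_{j >= 0} a * r^j,
  with a = 1/3 and r = 3/7.
Since 0 < r = 3/7 < 1, the geometric series converges:
  sum_{j >= 0} a * r^j = a / (1 - r).
  = 1/3 / (1 - 3/7)
  = 1/3 / (4/7)
  = 7/12.

7/12


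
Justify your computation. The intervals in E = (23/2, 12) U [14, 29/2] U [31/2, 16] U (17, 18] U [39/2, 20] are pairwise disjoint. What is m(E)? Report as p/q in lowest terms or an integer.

For pairwise disjoint intervals, m(union_i I_i) = sum_i m(I_i),
and m is invariant under swapping open/closed endpoints (single points have measure 0).
So m(E) = sum_i (b_i - a_i).
  I_1 has length 12 - 23/2 = 1/2.
  I_2 has length 29/2 - 14 = 1/2.
  I_3 has length 16 - 31/2 = 1/2.
  I_4 has length 18 - 17 = 1.
  I_5 has length 20 - 39/2 = 1/2.
Summing:
  m(E) = 1/2 + 1/2 + 1/2 + 1 + 1/2 = 3.

3


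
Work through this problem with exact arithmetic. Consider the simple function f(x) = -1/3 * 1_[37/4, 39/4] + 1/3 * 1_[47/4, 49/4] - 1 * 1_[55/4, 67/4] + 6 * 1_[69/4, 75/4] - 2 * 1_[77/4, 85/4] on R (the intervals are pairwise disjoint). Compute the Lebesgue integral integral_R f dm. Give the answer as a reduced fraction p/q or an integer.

For a simple function f = sum_i c_i * 1_{A_i} with disjoint A_i,
  integral f dm = sum_i c_i * m(A_i).
Lengths of the A_i:
  m(A_1) = 39/4 - 37/4 = 1/2.
  m(A_2) = 49/4 - 47/4 = 1/2.
  m(A_3) = 67/4 - 55/4 = 3.
  m(A_4) = 75/4 - 69/4 = 3/2.
  m(A_5) = 85/4 - 77/4 = 2.
Contributions c_i * m(A_i):
  (-1/3) * (1/2) = -1/6.
  (1/3) * (1/2) = 1/6.
  (-1) * (3) = -3.
  (6) * (3/2) = 9.
  (-2) * (2) = -4.
Total: -1/6 + 1/6 - 3 + 9 - 4 = 2.

2


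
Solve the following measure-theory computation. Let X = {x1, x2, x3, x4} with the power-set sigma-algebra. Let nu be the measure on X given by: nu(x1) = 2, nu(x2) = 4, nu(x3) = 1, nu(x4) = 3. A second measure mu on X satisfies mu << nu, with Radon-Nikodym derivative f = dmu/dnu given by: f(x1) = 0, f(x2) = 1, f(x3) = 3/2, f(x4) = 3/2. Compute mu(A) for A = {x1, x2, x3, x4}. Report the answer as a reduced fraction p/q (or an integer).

By the defining property of the Radon-Nikodym derivative, for every measurable set A,
  mu(A) = integral_A f dnu.
Since nu is a discrete measure concentrated on the atoms of X, the integral over A reduces to the sum
  mu(A) = sum_{x in A} f(x) * nu({x}).
Computing each term:
  x1: f(x1) * nu(x1) = 0 * 2 = 0.
  x2: f(x2) * nu(x2) = 1 * 4 = 4.
  x3: f(x3) * nu(x3) = 3/2 * 1 = 3/2.
  x4: f(x4) * nu(x4) = 3/2 * 3 = 9/2.
Summing: mu(A) = 0 + 4 + 3/2 + 9/2 = 10.

10


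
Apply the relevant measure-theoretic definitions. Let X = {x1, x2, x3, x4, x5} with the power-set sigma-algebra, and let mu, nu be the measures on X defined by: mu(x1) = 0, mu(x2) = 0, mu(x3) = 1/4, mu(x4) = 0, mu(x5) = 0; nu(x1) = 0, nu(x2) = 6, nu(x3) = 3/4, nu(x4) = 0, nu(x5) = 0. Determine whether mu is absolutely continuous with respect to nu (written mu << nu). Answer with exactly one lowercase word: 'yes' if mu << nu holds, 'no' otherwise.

mu << nu means: every nu-null measurable set is also mu-null; equivalently, for every atom x, if nu({x}) = 0 then mu({x}) = 0.
Checking each atom:
  x1: nu = 0, mu = 0 -> consistent with mu << nu.
  x2: nu = 6 > 0 -> no constraint.
  x3: nu = 3/4 > 0 -> no constraint.
  x4: nu = 0, mu = 0 -> consistent with mu << nu.
  x5: nu = 0, mu = 0 -> consistent with mu << nu.
No atom violates the condition. Therefore mu << nu.

yes


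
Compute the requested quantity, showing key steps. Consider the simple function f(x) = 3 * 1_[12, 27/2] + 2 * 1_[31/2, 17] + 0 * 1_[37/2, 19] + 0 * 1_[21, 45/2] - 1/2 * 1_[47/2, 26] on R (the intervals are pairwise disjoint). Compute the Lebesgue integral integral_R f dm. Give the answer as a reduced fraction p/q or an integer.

For a simple function f = sum_i c_i * 1_{A_i} with disjoint A_i,
  integral f dm = sum_i c_i * m(A_i).
Lengths of the A_i:
  m(A_1) = 27/2 - 12 = 3/2.
  m(A_2) = 17 - 31/2 = 3/2.
  m(A_3) = 19 - 37/2 = 1/2.
  m(A_4) = 45/2 - 21 = 3/2.
  m(A_5) = 26 - 47/2 = 5/2.
Contributions c_i * m(A_i):
  (3) * (3/2) = 9/2.
  (2) * (3/2) = 3.
  (0) * (1/2) = 0.
  (0) * (3/2) = 0.
  (-1/2) * (5/2) = -5/4.
Total: 9/2 + 3 + 0 + 0 - 5/4 = 25/4.

25/4


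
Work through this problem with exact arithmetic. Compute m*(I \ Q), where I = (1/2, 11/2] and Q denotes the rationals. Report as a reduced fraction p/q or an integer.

The interval I = (1/2, 11/2] has m(I) = 11/2 - 1/2 = 5 (endpoints are measure-zero, so open/closed/half-open agree). Write I = (I cap Q) u (I \ Q). The rationals in I are countable, so m*(I cap Q) = 0 (cover each rational by intervals whose total length is arbitrarily small). By countable subadditivity m*(I) <= m*(I cap Q) + m*(I \ Q), hence m*(I \ Q) >= m(I) = 5. The reverse inequality m*(I \ Q) <= m*(I) = 5 is trivial since (I \ Q) is a subset of I. Therefore m*(I \ Q) = 5.

5


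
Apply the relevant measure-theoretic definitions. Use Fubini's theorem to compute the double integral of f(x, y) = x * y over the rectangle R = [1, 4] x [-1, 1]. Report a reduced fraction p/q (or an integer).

f(x, y) is a tensor product of a function of x and a function of y, and both factors are bounded continuous (hence Lebesgue integrable) on the rectangle, so Fubini's theorem applies:
  integral_R f d(m x m) = (integral_a1^b1 x dx) * (integral_a2^b2 y dy).
Inner integral in x: integral_{1}^{4} x dx = (4^2 - 1^2)/2
  = 15/2.
Inner integral in y: integral_{-1}^{1} y dy = (1^2 - (-1)^2)/2
  = 0.
Product: (15/2) * (0) = 0.

0


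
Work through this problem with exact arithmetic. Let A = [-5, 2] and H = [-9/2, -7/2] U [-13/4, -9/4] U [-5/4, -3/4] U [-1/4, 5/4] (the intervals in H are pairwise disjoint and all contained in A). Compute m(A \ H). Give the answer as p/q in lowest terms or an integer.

The ambient interval has length m(A) = 2 - (-5) = 7.
Since the holes are disjoint and sit inside A, by finite additivity
  m(H) = sum_i (b_i - a_i), and m(A \ H) = m(A) - m(H).
Computing the hole measures:
  m(H_1) = -7/2 - (-9/2) = 1.
  m(H_2) = -9/4 - (-13/4) = 1.
  m(H_3) = -3/4 - (-5/4) = 1/2.
  m(H_4) = 5/4 - (-1/4) = 3/2.
Summed: m(H) = 1 + 1 + 1/2 + 3/2 = 4.
So m(A \ H) = 7 - 4 = 3.

3


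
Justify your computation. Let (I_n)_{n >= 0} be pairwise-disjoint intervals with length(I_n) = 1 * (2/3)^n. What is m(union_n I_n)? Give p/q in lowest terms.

By countable additivity of the Lebesgue measure on pairwise disjoint measurable sets,
  m(union_{n >= 0} I_n) = sum_{n >= 0} m(I_n) = sum_{n >= 0} a * r^n,
  with a = 1 and r = 2/3.
Since 0 < r = 2/3 < 1, the geometric series converges:
  sum_{n >= 0} a * r^n = a / (1 - r).
  = 1 / (1 - 2/3)
  = 1 / (1/3)
  = 3.

3


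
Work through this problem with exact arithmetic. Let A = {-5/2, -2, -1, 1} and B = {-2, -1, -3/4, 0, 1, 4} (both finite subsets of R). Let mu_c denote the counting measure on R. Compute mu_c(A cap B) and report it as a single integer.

Counting measure on a finite set equals cardinality. mu_c(A cap B) = |A cap B| (elements appearing in both).
Enumerating the elements of A that also lie in B gives 3 element(s).
So mu_c(A cap B) = 3.

3


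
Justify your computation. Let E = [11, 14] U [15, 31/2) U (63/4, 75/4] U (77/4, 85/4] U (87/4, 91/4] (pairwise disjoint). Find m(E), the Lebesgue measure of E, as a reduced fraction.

For pairwise disjoint intervals, m(union_i I_i) = sum_i m(I_i),
and m is invariant under swapping open/closed endpoints (single points have measure 0).
So m(E) = sum_i (b_i - a_i).
  I_1 has length 14 - 11 = 3.
  I_2 has length 31/2 - 15 = 1/2.
  I_3 has length 75/4 - 63/4 = 3.
  I_4 has length 85/4 - 77/4 = 2.
  I_5 has length 91/4 - 87/4 = 1.
Summing:
  m(E) = 3 + 1/2 + 3 + 2 + 1 = 19/2.

19/2


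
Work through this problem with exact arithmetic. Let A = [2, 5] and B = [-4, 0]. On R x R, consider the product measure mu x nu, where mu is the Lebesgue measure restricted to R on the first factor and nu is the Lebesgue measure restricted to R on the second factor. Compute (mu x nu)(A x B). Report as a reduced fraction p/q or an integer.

For a measurable rectangle A x B, the product measure satisfies
  (mu x nu)(A x B) = mu(A) * nu(B).
  mu(A) = 3.
  nu(B) = 4.
  (mu x nu)(A x B) = 3 * 4 = 12.

12


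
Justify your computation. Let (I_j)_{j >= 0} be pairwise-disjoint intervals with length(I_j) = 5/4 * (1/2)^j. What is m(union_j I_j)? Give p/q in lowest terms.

By countable additivity of the Lebesgue measure on pairwise disjoint measurable sets,
  m(union_{j >= 0} I_j) = sum_{j >= 0} m(I_j) = sum_{j >= 0} a * r^j,
  with a = 5/4 and r = 1/2.
Since 0 < r = 1/2 < 1, the geometric series converges:
  sum_{j >= 0} a * r^j = a / (1 - r).
  = 5/4 / (1 - 1/2)
  = 5/4 / (1/2)
  = 5/2.

5/2


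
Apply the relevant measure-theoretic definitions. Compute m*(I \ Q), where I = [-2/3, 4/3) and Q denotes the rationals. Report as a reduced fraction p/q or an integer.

The interval I = [-2/3, 4/3) has m(I) = 4/3 - (-2/3) = 2 (endpoints are measure-zero, so open/closed/half-open agree). Write I = (I cap Q) u (I \ Q). The rationals in I are countable, so m*(I cap Q) = 0 (cover each rational by intervals whose total length is arbitrarily small). By countable subadditivity m*(I) <= m*(I cap Q) + m*(I \ Q), hence m*(I \ Q) >= m(I) = 2. The reverse inequality m*(I \ Q) <= m*(I) = 2 is trivial since (I \ Q) is a subset of I. Therefore m*(I \ Q) = 2.

2


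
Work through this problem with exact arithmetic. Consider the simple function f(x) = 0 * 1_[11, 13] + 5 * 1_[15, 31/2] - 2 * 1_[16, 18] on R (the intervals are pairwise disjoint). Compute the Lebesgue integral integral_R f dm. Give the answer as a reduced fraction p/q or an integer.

For a simple function f = sum_i c_i * 1_{A_i} with disjoint A_i,
  integral f dm = sum_i c_i * m(A_i).
Lengths of the A_i:
  m(A_1) = 13 - 11 = 2.
  m(A_2) = 31/2 - 15 = 1/2.
  m(A_3) = 18 - 16 = 2.
Contributions c_i * m(A_i):
  (0) * (2) = 0.
  (5) * (1/2) = 5/2.
  (-2) * (2) = -4.
Total: 0 + 5/2 - 4 = -3/2.

-3/2


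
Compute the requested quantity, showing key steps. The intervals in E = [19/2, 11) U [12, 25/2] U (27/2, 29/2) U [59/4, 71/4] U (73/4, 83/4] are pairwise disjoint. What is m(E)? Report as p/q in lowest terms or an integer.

For pairwise disjoint intervals, m(union_i I_i) = sum_i m(I_i),
and m is invariant under swapping open/closed endpoints (single points have measure 0).
So m(E) = sum_i (b_i - a_i).
  I_1 has length 11 - 19/2 = 3/2.
  I_2 has length 25/2 - 12 = 1/2.
  I_3 has length 29/2 - 27/2 = 1.
  I_4 has length 71/4 - 59/4 = 3.
  I_5 has length 83/4 - 73/4 = 5/2.
Summing:
  m(E) = 3/2 + 1/2 + 1 + 3 + 5/2 = 17/2.

17/2


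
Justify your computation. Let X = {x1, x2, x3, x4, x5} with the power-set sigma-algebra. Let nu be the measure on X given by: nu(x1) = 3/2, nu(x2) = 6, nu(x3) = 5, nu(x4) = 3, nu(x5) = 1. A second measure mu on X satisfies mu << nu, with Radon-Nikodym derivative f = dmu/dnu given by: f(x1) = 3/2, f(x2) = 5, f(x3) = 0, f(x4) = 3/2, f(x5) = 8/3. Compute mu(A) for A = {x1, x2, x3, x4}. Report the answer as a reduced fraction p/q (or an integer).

By the defining property of the Radon-Nikodym derivative, for every measurable set A,
  mu(A) = integral_A f dnu.
Since nu is a discrete measure concentrated on the atoms of X, the integral over A reduces to the sum
  mu(A) = sum_{x in A} f(x) * nu({x}).
Computing each term:
  x1: f(x1) * nu(x1) = 3/2 * 3/2 = 9/4.
  x2: f(x2) * nu(x2) = 5 * 6 = 30.
  x3: f(x3) * nu(x3) = 0 * 5 = 0.
  x4: f(x4) * nu(x4) = 3/2 * 3 = 9/2.
Summing: mu(A) = 9/4 + 30 + 0 + 9/2 = 147/4.

147/4


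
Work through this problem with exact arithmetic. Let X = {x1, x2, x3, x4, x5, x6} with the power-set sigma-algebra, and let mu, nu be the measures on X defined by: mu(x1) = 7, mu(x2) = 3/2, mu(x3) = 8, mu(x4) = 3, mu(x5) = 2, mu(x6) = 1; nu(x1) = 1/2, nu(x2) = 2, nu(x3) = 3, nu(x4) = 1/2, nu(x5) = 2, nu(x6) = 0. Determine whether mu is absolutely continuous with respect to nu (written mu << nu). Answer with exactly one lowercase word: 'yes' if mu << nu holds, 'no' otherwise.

mu << nu means: every nu-null measurable set is also mu-null; equivalently, for every atom x, if nu({x}) = 0 then mu({x}) = 0.
Checking each atom:
  x1: nu = 1/2 > 0 -> no constraint.
  x2: nu = 2 > 0 -> no constraint.
  x3: nu = 3 > 0 -> no constraint.
  x4: nu = 1/2 > 0 -> no constraint.
  x5: nu = 2 > 0 -> no constraint.
  x6: nu = 0, mu = 1 > 0 -> violates mu << nu.
The atom(s) x6 violate the condition (nu = 0 but mu > 0). Therefore mu is NOT absolutely continuous w.r.t. nu.

no


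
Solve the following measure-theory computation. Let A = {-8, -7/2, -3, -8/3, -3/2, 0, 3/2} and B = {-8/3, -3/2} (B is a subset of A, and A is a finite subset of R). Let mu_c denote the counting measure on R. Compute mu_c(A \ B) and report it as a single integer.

Counting measure assigns mu_c(E) = |E| (number of elements) when E is finite. For B subset A, A \ B is the set of elements of A not in B, so |A \ B| = |A| - |B|.
|A| = 7, |B| = 2, so mu_c(A \ B) = 7 - 2 = 5.

5


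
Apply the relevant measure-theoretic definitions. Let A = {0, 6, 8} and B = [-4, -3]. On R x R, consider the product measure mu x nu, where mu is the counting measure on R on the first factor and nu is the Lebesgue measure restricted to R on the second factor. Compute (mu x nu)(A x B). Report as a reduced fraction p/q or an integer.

For a measurable rectangle A x B, the product measure satisfies
  (mu x nu)(A x B) = mu(A) * nu(B).
  mu(A) = 3.
  nu(B) = 1.
  (mu x nu)(A x B) = 3 * 1 = 3.

3


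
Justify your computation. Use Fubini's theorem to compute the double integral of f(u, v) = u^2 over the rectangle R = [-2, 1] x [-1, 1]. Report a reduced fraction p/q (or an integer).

f(u, v) is a tensor product of a function of u and a function of v, and both factors are bounded continuous (hence Lebesgue integrable) on the rectangle, so Fubini's theorem applies:
  integral_R f d(m x m) = (integral_a1^b1 u^2 du) * (integral_a2^b2 1 dv).
Inner integral in u: integral_{-2}^{1} u^2 du = (1^3 - (-2)^3)/3
  = 3.
Inner integral in v: integral_{-1}^{1} 1 dv = (1^1 - (-1)^1)/1
  = 2.
Product: (3) * (2) = 6.

6


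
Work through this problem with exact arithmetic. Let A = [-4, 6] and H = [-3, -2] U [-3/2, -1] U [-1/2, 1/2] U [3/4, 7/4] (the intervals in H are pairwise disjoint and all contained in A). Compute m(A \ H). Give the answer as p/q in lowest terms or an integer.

The ambient interval has length m(A) = 6 - (-4) = 10.
Since the holes are disjoint and sit inside A, by finite additivity
  m(H) = sum_i (b_i - a_i), and m(A \ H) = m(A) - m(H).
Computing the hole measures:
  m(H_1) = -2 - (-3) = 1.
  m(H_2) = -1 - (-3/2) = 1/2.
  m(H_3) = 1/2 - (-1/2) = 1.
  m(H_4) = 7/4 - 3/4 = 1.
Summed: m(H) = 1 + 1/2 + 1 + 1 = 7/2.
So m(A \ H) = 10 - 7/2 = 13/2.

13/2


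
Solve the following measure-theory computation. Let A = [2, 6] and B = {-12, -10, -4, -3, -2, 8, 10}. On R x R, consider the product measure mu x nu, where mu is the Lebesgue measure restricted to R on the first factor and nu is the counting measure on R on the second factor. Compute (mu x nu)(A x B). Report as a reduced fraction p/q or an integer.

For a measurable rectangle A x B, the product measure satisfies
  (mu x nu)(A x B) = mu(A) * nu(B).
  mu(A) = 4.
  nu(B) = 7.
  (mu x nu)(A x B) = 4 * 7 = 28.

28


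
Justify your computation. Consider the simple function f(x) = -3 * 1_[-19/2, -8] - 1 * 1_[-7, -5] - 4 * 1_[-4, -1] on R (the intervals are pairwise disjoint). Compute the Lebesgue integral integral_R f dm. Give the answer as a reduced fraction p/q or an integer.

For a simple function f = sum_i c_i * 1_{A_i} with disjoint A_i,
  integral f dm = sum_i c_i * m(A_i).
Lengths of the A_i:
  m(A_1) = -8 - (-19/2) = 3/2.
  m(A_2) = -5 - (-7) = 2.
  m(A_3) = -1 - (-4) = 3.
Contributions c_i * m(A_i):
  (-3) * (3/2) = -9/2.
  (-1) * (2) = -2.
  (-4) * (3) = -12.
Total: -9/2 - 2 - 12 = -37/2.

-37/2


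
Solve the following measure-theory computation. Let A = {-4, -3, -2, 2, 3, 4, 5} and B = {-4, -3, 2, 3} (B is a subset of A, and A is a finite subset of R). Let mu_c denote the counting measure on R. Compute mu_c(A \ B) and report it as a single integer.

Counting measure assigns mu_c(E) = |E| (number of elements) when E is finite. For B subset A, A \ B is the set of elements of A not in B, so |A \ B| = |A| - |B|.
|A| = 7, |B| = 4, so mu_c(A \ B) = 7 - 4 = 3.

3


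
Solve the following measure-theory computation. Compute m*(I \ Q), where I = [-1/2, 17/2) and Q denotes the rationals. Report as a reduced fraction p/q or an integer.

The interval I = [-1/2, 17/2) has m(I) = 17/2 - (-1/2) = 9 (endpoints are measure-zero, so open/closed/half-open agree). Write I = (I cap Q) u (I \ Q). The rationals in I are countable, so m*(I cap Q) = 0 (cover each rational by intervals whose total length is arbitrarily small). By countable subadditivity m*(I) <= m*(I cap Q) + m*(I \ Q), hence m*(I \ Q) >= m(I) = 9. The reverse inequality m*(I \ Q) <= m*(I) = 9 is trivial since (I \ Q) is a subset of I. Therefore m*(I \ Q) = 9.

9


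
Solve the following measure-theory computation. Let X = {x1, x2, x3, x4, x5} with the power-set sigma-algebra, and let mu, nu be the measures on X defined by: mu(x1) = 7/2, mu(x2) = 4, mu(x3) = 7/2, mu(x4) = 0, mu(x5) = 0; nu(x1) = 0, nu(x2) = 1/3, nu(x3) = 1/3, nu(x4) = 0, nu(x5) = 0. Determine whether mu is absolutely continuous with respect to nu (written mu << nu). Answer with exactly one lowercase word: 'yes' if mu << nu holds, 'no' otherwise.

mu << nu means: every nu-null measurable set is also mu-null; equivalently, for every atom x, if nu({x}) = 0 then mu({x}) = 0.
Checking each atom:
  x1: nu = 0, mu = 7/2 > 0 -> violates mu << nu.
  x2: nu = 1/3 > 0 -> no constraint.
  x3: nu = 1/3 > 0 -> no constraint.
  x4: nu = 0, mu = 0 -> consistent with mu << nu.
  x5: nu = 0, mu = 0 -> consistent with mu << nu.
The atom(s) x1 violate the condition (nu = 0 but mu > 0). Therefore mu is NOT absolutely continuous w.r.t. nu.

no


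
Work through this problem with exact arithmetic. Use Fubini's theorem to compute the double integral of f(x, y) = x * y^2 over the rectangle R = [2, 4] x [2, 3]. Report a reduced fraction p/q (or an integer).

f(x, y) is a tensor product of a function of x and a function of y, and both factors are bounded continuous (hence Lebesgue integrable) on the rectangle, so Fubini's theorem applies:
  integral_R f d(m x m) = (integral_a1^b1 x dx) * (integral_a2^b2 y^2 dy).
Inner integral in x: integral_{2}^{4} x dx = (4^2 - 2^2)/2
  = 6.
Inner integral in y: integral_{2}^{3} y^2 dy = (3^3 - 2^3)/3
  = 19/3.
Product: (6) * (19/3) = 38.

38


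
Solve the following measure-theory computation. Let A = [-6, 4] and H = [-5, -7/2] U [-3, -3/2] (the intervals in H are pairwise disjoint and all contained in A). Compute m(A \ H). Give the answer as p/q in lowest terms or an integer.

The ambient interval has length m(A) = 4 - (-6) = 10.
Since the holes are disjoint and sit inside A, by finite additivity
  m(H) = sum_i (b_i - a_i), and m(A \ H) = m(A) - m(H).
Computing the hole measures:
  m(H_1) = -7/2 - (-5) = 3/2.
  m(H_2) = -3/2 - (-3) = 3/2.
Summed: m(H) = 3/2 + 3/2 = 3.
So m(A \ H) = 10 - 3 = 7.

7


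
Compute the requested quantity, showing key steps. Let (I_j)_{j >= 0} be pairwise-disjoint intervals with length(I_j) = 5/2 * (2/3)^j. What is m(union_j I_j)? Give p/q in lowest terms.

By countable additivity of the Lebesgue measure on pairwise disjoint measurable sets,
  m(union_{j >= 0} I_j) = sum_{j >= 0} m(I_j) = sum_{j >= 0} a * r^j,
  with a = 5/2 and r = 2/3.
Since 0 < r = 2/3 < 1, the geometric series converges:
  sum_{j >= 0} a * r^j = a / (1 - r).
  = 5/2 / (1 - 2/3)
  = 5/2 / (1/3)
  = 15/2.

15/2


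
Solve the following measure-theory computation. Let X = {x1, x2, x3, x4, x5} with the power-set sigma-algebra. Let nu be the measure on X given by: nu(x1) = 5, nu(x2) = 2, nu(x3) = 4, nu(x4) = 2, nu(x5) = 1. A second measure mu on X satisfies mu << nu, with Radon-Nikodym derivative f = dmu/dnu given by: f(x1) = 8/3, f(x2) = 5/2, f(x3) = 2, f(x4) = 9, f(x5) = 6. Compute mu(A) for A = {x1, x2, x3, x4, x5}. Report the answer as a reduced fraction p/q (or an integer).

By the defining property of the Radon-Nikodym derivative, for every measurable set A,
  mu(A) = integral_A f dnu.
Since nu is a discrete measure concentrated on the atoms of X, the integral over A reduces to the sum
  mu(A) = sum_{x in A} f(x) * nu({x}).
Computing each term:
  x1: f(x1) * nu(x1) = 8/3 * 5 = 40/3.
  x2: f(x2) * nu(x2) = 5/2 * 2 = 5.
  x3: f(x3) * nu(x3) = 2 * 4 = 8.
  x4: f(x4) * nu(x4) = 9 * 2 = 18.
  x5: f(x5) * nu(x5) = 6 * 1 = 6.
Summing: mu(A) = 40/3 + 5 + 8 + 18 + 6 = 151/3.

151/3


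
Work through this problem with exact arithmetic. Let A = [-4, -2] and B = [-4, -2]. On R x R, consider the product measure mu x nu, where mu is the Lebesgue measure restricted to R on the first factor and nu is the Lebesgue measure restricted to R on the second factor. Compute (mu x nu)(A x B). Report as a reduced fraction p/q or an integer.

For a measurable rectangle A x B, the product measure satisfies
  (mu x nu)(A x B) = mu(A) * nu(B).
  mu(A) = 2.
  nu(B) = 2.
  (mu x nu)(A x B) = 2 * 2 = 4.

4


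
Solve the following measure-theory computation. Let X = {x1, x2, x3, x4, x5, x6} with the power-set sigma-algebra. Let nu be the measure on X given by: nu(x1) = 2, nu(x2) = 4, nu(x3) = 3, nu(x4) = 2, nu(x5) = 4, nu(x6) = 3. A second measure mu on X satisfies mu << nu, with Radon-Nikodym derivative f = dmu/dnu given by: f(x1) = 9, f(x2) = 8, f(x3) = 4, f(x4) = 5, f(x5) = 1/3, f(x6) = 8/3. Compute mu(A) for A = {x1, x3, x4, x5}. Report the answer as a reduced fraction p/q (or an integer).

By the defining property of the Radon-Nikodym derivative, for every measurable set A,
  mu(A) = integral_A f dnu.
Since nu is a discrete measure concentrated on the atoms of X, the integral over A reduces to the sum
  mu(A) = sum_{x in A} f(x) * nu({x}).
Computing each term:
  x1: f(x1) * nu(x1) = 9 * 2 = 18.
  x3: f(x3) * nu(x3) = 4 * 3 = 12.
  x4: f(x4) * nu(x4) = 5 * 2 = 10.
  x5: f(x5) * nu(x5) = 1/3 * 4 = 4/3.
Summing: mu(A) = 18 + 12 + 10 + 4/3 = 124/3.

124/3


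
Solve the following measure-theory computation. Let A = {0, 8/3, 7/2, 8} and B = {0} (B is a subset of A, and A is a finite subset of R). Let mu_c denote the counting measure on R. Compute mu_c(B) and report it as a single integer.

Counting measure assigns mu_c(E) = |E| (number of elements) when E is finite.
B has 1 element(s), so mu_c(B) = 1.

1


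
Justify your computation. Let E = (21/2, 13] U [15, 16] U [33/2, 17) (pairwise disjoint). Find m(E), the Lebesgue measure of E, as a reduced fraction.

For pairwise disjoint intervals, m(union_i I_i) = sum_i m(I_i),
and m is invariant under swapping open/closed endpoints (single points have measure 0).
So m(E) = sum_i (b_i - a_i).
  I_1 has length 13 - 21/2 = 5/2.
  I_2 has length 16 - 15 = 1.
  I_3 has length 17 - 33/2 = 1/2.
Summing:
  m(E) = 5/2 + 1 + 1/2 = 4.

4


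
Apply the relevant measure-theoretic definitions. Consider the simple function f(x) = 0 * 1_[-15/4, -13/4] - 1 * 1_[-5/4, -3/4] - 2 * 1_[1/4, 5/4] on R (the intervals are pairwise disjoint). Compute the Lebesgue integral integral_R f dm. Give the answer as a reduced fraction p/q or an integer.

For a simple function f = sum_i c_i * 1_{A_i} with disjoint A_i,
  integral f dm = sum_i c_i * m(A_i).
Lengths of the A_i:
  m(A_1) = -13/4 - (-15/4) = 1/2.
  m(A_2) = -3/4 - (-5/4) = 1/2.
  m(A_3) = 5/4 - 1/4 = 1.
Contributions c_i * m(A_i):
  (0) * (1/2) = 0.
  (-1) * (1/2) = -1/2.
  (-2) * (1) = -2.
Total: 0 - 1/2 - 2 = -5/2.

-5/2


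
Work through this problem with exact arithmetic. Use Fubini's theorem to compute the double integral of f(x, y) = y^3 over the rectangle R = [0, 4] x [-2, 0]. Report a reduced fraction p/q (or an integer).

f(x, y) is a tensor product of a function of x and a function of y, and both factors are bounded continuous (hence Lebesgue integrable) on the rectangle, so Fubini's theorem applies:
  integral_R f d(m x m) = (integral_a1^b1 1 dx) * (integral_a2^b2 y^3 dy).
Inner integral in x: integral_{0}^{4} 1 dx = (4^1 - 0^1)/1
  = 4.
Inner integral in y: integral_{-2}^{0} y^3 dy = (0^4 - (-2)^4)/4
  = -4.
Product: (4) * (-4) = -16.

-16


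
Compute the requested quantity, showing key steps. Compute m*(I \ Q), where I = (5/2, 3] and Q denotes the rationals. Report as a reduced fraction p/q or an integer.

The interval I = (5/2, 3] has m(I) = 3 - 5/2 = 1/2 (endpoints are measure-zero, so open/closed/half-open agree). Write I = (I cap Q) u (I \ Q). The rationals in I are countable, so m*(I cap Q) = 0 (cover each rational by intervals whose total length is arbitrarily small). By countable subadditivity m*(I) <= m*(I cap Q) + m*(I \ Q), hence m*(I \ Q) >= m(I) = 1/2. The reverse inequality m*(I \ Q) <= m*(I) = 1/2 is trivial since (I \ Q) is a subset of I. Therefore m*(I \ Q) = 1/2.

1/2


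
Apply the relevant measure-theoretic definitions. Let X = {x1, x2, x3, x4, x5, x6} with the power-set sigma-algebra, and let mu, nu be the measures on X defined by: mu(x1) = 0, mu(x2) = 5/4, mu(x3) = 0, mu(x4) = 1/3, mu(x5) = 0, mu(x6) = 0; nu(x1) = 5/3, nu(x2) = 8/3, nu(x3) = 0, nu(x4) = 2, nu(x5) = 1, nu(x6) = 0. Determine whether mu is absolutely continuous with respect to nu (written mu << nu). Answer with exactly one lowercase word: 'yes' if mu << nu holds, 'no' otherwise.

mu << nu means: every nu-null measurable set is also mu-null; equivalently, for every atom x, if nu({x}) = 0 then mu({x}) = 0.
Checking each atom:
  x1: nu = 5/3 > 0 -> no constraint.
  x2: nu = 8/3 > 0 -> no constraint.
  x3: nu = 0, mu = 0 -> consistent with mu << nu.
  x4: nu = 2 > 0 -> no constraint.
  x5: nu = 1 > 0 -> no constraint.
  x6: nu = 0, mu = 0 -> consistent with mu << nu.
No atom violates the condition. Therefore mu << nu.

yes


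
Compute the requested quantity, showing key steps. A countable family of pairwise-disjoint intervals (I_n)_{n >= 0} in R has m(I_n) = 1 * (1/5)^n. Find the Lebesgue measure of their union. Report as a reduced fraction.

By countable additivity of the Lebesgue measure on pairwise disjoint measurable sets,
  m(union_{n >= 0} I_n) = sum_{n >= 0} m(I_n) = sum_{n >= 0} a * r^n,
  with a = 1 and r = 1/5.
Since 0 < r = 1/5 < 1, the geometric series converges:
  sum_{n >= 0} a * r^n = a / (1 - r).
  = 1 / (1 - 1/5)
  = 1 / (4/5)
  = 5/4.

5/4


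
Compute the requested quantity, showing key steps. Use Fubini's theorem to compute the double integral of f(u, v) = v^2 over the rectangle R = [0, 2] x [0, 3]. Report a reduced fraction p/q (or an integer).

f(u, v) is a tensor product of a function of u and a function of v, and both factors are bounded continuous (hence Lebesgue integrable) on the rectangle, so Fubini's theorem applies:
  integral_R f d(m x m) = (integral_a1^b1 1 du) * (integral_a2^b2 v^2 dv).
Inner integral in u: integral_{0}^{2} 1 du = (2^1 - 0^1)/1
  = 2.
Inner integral in v: integral_{0}^{3} v^2 dv = (3^3 - 0^3)/3
  = 9.
Product: (2) * (9) = 18.

18


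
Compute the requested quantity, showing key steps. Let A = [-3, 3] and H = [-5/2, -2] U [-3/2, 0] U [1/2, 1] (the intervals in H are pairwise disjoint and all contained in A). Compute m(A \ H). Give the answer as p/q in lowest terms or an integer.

The ambient interval has length m(A) = 3 - (-3) = 6.
Since the holes are disjoint and sit inside A, by finite additivity
  m(H) = sum_i (b_i - a_i), and m(A \ H) = m(A) - m(H).
Computing the hole measures:
  m(H_1) = -2 - (-5/2) = 1/2.
  m(H_2) = 0 - (-3/2) = 3/2.
  m(H_3) = 1 - 1/2 = 1/2.
Summed: m(H) = 1/2 + 3/2 + 1/2 = 5/2.
So m(A \ H) = 6 - 5/2 = 7/2.

7/2


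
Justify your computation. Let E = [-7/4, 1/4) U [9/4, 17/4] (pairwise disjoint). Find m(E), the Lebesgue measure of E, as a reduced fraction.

For pairwise disjoint intervals, m(union_i I_i) = sum_i m(I_i),
and m is invariant under swapping open/closed endpoints (single points have measure 0).
So m(E) = sum_i (b_i - a_i).
  I_1 has length 1/4 - (-7/4) = 2.
  I_2 has length 17/4 - 9/4 = 2.
Summing:
  m(E) = 2 + 2 = 4.

4


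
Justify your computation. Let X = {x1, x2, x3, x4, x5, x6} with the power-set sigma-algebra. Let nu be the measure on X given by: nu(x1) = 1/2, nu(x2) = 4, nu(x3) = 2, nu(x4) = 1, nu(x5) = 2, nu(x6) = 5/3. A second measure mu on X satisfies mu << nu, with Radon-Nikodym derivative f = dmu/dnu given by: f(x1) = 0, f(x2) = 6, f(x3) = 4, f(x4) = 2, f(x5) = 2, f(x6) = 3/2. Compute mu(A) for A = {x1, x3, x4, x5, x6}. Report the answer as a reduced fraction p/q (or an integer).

By the defining property of the Radon-Nikodym derivative, for every measurable set A,
  mu(A) = integral_A f dnu.
Since nu is a discrete measure concentrated on the atoms of X, the integral over A reduces to the sum
  mu(A) = sum_{x in A} f(x) * nu({x}).
Computing each term:
  x1: f(x1) * nu(x1) = 0 * 1/2 = 0.
  x3: f(x3) * nu(x3) = 4 * 2 = 8.
  x4: f(x4) * nu(x4) = 2 * 1 = 2.
  x5: f(x5) * nu(x5) = 2 * 2 = 4.
  x6: f(x6) * nu(x6) = 3/2 * 5/3 = 5/2.
Summing: mu(A) = 0 + 8 + 2 + 4 + 5/2 = 33/2.

33/2


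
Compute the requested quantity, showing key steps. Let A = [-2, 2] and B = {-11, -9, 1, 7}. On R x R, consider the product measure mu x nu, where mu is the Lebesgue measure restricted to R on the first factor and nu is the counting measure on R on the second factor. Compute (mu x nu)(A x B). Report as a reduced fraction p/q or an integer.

For a measurable rectangle A x B, the product measure satisfies
  (mu x nu)(A x B) = mu(A) * nu(B).
  mu(A) = 4.
  nu(B) = 4.
  (mu x nu)(A x B) = 4 * 4 = 16.

16


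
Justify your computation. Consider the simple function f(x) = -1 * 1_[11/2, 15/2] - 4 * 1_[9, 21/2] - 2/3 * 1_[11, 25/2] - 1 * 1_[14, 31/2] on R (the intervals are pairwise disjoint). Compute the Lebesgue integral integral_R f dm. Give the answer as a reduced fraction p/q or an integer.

For a simple function f = sum_i c_i * 1_{A_i} with disjoint A_i,
  integral f dm = sum_i c_i * m(A_i).
Lengths of the A_i:
  m(A_1) = 15/2 - 11/2 = 2.
  m(A_2) = 21/2 - 9 = 3/2.
  m(A_3) = 25/2 - 11 = 3/2.
  m(A_4) = 31/2 - 14 = 3/2.
Contributions c_i * m(A_i):
  (-1) * (2) = -2.
  (-4) * (3/2) = -6.
  (-2/3) * (3/2) = -1.
  (-1) * (3/2) = -3/2.
Total: -2 - 6 - 1 - 3/2 = -21/2.

-21/2


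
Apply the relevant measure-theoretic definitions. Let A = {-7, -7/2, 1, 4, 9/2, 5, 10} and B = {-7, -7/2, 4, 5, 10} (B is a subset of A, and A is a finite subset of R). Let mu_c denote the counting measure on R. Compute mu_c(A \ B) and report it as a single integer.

Counting measure assigns mu_c(E) = |E| (number of elements) when E is finite. For B subset A, A \ B is the set of elements of A not in B, so |A \ B| = |A| - |B|.
|A| = 7, |B| = 5, so mu_c(A \ B) = 7 - 5 = 2.

2


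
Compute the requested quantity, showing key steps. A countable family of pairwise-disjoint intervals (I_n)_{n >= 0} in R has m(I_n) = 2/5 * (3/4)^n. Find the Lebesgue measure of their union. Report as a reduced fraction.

By countable additivity of the Lebesgue measure on pairwise disjoint measurable sets,
  m(union_{n >= 0} I_n) = sum_{n >= 0} m(I_n) = sum_{n >= 0} a * r^n,
  with a = 2/5 and r = 3/4.
Since 0 < r = 3/4 < 1, the geometric series converges:
  sum_{n >= 0} a * r^n = a / (1 - r).
  = 2/5 / (1 - 3/4)
  = 2/5 / (1/4)
  = 8/5.

8/5


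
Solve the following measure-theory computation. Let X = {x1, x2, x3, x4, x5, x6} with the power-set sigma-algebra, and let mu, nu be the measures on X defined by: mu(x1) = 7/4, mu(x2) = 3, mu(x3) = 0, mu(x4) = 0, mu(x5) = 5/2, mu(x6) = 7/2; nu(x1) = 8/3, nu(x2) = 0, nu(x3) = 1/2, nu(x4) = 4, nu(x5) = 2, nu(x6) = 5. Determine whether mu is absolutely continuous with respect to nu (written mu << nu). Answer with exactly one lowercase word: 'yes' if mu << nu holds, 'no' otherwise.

mu << nu means: every nu-null measurable set is also mu-null; equivalently, for every atom x, if nu({x}) = 0 then mu({x}) = 0.
Checking each atom:
  x1: nu = 8/3 > 0 -> no constraint.
  x2: nu = 0, mu = 3 > 0 -> violates mu << nu.
  x3: nu = 1/2 > 0 -> no constraint.
  x4: nu = 4 > 0 -> no constraint.
  x5: nu = 2 > 0 -> no constraint.
  x6: nu = 5 > 0 -> no constraint.
The atom(s) x2 violate the condition (nu = 0 but mu > 0). Therefore mu is NOT absolutely continuous w.r.t. nu.

no


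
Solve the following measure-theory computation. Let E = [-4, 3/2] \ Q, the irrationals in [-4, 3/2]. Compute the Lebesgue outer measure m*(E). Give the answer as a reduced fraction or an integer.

The interval I = [-4, 3/2] has m(I) = 3/2 - (-4) = 11/2 (endpoints are measure-zero, so open/closed/half-open agree). Write I = (I cap Q) u (I \ Q). The rationals in I are countable, so m*(I cap Q) = 0 (cover each rational by intervals whose total length is arbitrarily small). By countable subadditivity m*(I) <= m*(I cap Q) + m*(I \ Q), hence m*(I \ Q) >= m(I) = 11/2. The reverse inequality m*(I \ Q) <= m*(I) = 11/2 is trivial since (I \ Q) is a subset of I. Therefore m*(I \ Q) = 11/2.

11/2


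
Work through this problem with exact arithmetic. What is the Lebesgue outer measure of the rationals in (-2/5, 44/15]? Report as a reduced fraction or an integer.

Q cap (-2/5, 44/15] is countable; list its elements as q_1, q_2, ... . Fix eps > 0 and cover the k-th point by an interval of length eps * 2^(-k). The cover has total length eps * sum_{k>=1} 2^(-k) = eps, so by definition of outer measure m*(Q cap (-2/5, 44/15]) <= eps. Since eps was arbitrary and m* >= 0, the outer measure is 0.

0


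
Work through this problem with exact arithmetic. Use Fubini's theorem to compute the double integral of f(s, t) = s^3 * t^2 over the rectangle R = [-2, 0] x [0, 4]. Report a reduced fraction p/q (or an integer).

f(s, t) is a tensor product of a function of s and a function of t, and both factors are bounded continuous (hence Lebesgue integrable) on the rectangle, so Fubini's theorem applies:
  integral_R f d(m x m) = (integral_a1^b1 s^3 ds) * (integral_a2^b2 t^2 dt).
Inner integral in s: integral_{-2}^{0} s^3 ds = (0^4 - (-2)^4)/4
  = -4.
Inner integral in t: integral_{0}^{4} t^2 dt = (4^3 - 0^3)/3
  = 64/3.
Product: (-4) * (64/3) = -256/3.

-256/3


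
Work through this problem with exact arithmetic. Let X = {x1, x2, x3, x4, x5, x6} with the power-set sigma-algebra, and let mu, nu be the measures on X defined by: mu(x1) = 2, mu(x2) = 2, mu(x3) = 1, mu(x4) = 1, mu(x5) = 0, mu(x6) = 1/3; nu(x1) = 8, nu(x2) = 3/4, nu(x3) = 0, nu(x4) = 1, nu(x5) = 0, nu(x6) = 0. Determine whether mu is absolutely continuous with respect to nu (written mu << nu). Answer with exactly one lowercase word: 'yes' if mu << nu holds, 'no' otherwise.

mu << nu means: every nu-null measurable set is also mu-null; equivalently, for every atom x, if nu({x}) = 0 then mu({x}) = 0.
Checking each atom:
  x1: nu = 8 > 0 -> no constraint.
  x2: nu = 3/4 > 0 -> no constraint.
  x3: nu = 0, mu = 1 > 0 -> violates mu << nu.
  x4: nu = 1 > 0 -> no constraint.
  x5: nu = 0, mu = 0 -> consistent with mu << nu.
  x6: nu = 0, mu = 1/3 > 0 -> violates mu << nu.
The atom(s) x3, x6 violate the condition (nu = 0 but mu > 0). Therefore mu is NOT absolutely continuous w.r.t. nu.

no


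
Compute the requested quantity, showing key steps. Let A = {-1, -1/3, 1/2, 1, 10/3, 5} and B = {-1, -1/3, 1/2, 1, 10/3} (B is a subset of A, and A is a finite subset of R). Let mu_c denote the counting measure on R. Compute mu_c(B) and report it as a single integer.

Counting measure assigns mu_c(E) = |E| (number of elements) when E is finite.
B has 5 element(s), so mu_c(B) = 5.

5


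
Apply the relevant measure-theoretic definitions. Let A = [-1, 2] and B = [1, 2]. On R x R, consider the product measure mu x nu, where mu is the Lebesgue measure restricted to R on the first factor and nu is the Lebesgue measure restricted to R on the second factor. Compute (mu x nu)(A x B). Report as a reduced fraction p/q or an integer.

For a measurable rectangle A x B, the product measure satisfies
  (mu x nu)(A x B) = mu(A) * nu(B).
  mu(A) = 3.
  nu(B) = 1.
  (mu x nu)(A x B) = 3 * 1 = 3.

3


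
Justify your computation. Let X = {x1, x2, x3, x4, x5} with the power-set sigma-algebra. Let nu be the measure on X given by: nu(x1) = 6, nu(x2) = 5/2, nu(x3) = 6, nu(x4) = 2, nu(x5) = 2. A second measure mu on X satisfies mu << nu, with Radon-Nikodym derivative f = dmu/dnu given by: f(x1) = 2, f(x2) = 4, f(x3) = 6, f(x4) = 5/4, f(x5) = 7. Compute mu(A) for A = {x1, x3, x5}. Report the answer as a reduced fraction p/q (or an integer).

By the defining property of the Radon-Nikodym derivative, for every measurable set A,
  mu(A) = integral_A f dnu.
Since nu is a discrete measure concentrated on the atoms of X, the integral over A reduces to the sum
  mu(A) = sum_{x in A} f(x) * nu({x}).
Computing each term:
  x1: f(x1) * nu(x1) = 2 * 6 = 12.
  x3: f(x3) * nu(x3) = 6 * 6 = 36.
  x5: f(x5) * nu(x5) = 7 * 2 = 14.
Summing: mu(A) = 12 + 36 + 14 = 62.

62
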